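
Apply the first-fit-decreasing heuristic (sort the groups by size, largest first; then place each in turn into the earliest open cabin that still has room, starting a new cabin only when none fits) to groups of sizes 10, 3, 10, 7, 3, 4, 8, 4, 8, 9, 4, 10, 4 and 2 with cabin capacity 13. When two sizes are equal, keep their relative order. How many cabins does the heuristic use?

7

Sorted descending: 10, 10, 10, 9, 8, 8, 7, 4, 4, 4, 4, 3, 3, 2.
  10 → cabin 1 (new)  [load 10/13]
  10 → cabin 2 (new)  [load 10/13]
  10 → cabin 3 (new)  [load 10/13]
  9 → cabin 4 (new)  [load 9/13]
  8 → cabin 5 (new)  [load 8/13]
  8 → cabin 6 (new)  [load 8/13]
  7 → cabin 7 (new)  [load 7/13]
  4 → cabin 4  [load 13/13]
  4 → cabin 5  [load 12/13]
  4 → cabin 6  [load 12/13]
  4 → cabin 7  [load 11/13]
  3 → cabin 1  [load 13/13]
  3 → cabin 2  [load 13/13]
  2 → cabin 3  [load 12/13]
7 cabins opened.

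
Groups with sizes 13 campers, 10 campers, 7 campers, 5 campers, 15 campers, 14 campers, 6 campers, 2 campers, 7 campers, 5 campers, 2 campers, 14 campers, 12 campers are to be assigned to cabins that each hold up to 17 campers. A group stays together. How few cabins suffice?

Total = 15 + 14 + 14 + 13 + 12 + 10 + 7 + 7 + 6 + 5 + 5 + 2 + 2 = 112 campers.
Lower bound: ⌈112/17⌉ = 7 cabins.
A packing using 8 cabins:
  cabin 1: 15 + 2 = 17
  cabin 2: 14 + 2 = 16
  cabin 3: 14 = 14
  cabin 4: 13 = 13
  cabin 5: 12 + 5 = 17
  cabin 6: 10 + 7 = 17
  cabin 7: 7 + 6 = 13
  cabin 8: 5 = 5
No arrangement into 7 cabins stays within capacity, so 8 is optimal.

8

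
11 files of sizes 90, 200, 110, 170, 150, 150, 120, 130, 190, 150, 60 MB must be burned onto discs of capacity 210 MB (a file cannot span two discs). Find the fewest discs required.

9

Total = 200 + 190 + 170 + 150 + 150 + 150 + 130 + 120 + 110 + 90 + 60 = 1520 MB.
Lower bound: ⌈1520/210⌉ = 8 discs.
Also, 9 files each exceed 105 MB, and no two of those can share a disc, so at least 9 discs are needed.
A packing using 9 discs:
  disc 1: 200 = 200
  disc 2: 190 = 190
  disc 3: 170 = 170
  disc 4: 150 + 60 = 210
  disc 5: 150 = 150
  disc 6: 150 = 150
  disc 7: 130 = 130
  disc 8: 120 + 90 = 210
  disc 9: 110 = 110
This matches the lower bound, so 9 is optimal.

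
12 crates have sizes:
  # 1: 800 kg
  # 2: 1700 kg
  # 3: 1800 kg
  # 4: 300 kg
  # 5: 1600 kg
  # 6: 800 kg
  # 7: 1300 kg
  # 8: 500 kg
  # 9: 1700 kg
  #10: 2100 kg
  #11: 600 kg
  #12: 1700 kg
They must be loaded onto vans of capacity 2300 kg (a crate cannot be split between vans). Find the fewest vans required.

8

Total = 2100 + 1800 + 1700 + 1700 + 1700 + 1600 + 1300 + 800 + 800 + 600 + 500 + 300 = 14900 kg.
Lower bound: ⌈14900/2300⌉ = 7 vans.
A packing using 8 vans:
  van 1: 2100 = 2100
  van 2: 1800 + 500 = 2300
  van 3: 1700 + 600 = 2300
  van 4: 1700 + 300 = 2000
  van 5: 1700 = 1700
  van 6: 1600 = 1600
  van 7: 1300 + 800 = 2100
  van 8: 800 = 800
No arrangement into 7 vans stays within capacity, so 8 is optimal.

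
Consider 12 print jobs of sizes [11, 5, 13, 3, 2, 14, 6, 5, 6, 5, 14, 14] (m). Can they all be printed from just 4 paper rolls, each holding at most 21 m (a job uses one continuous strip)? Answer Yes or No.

No

Total = 98 m; ⌈98/21⌉ = 5.
At least 5 paper rolls are required, but only 4 are allowed.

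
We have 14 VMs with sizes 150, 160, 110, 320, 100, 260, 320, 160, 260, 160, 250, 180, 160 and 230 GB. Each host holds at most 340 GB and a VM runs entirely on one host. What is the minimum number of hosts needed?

10

Total = 320 + 320 + 260 + 260 + 250 + 230 + 180 + 160 + 160 + 160 + 160 + 150 + 110 + 100 = 2820 GB.
Lower bound: ⌈2820/340⌉ = 9 hosts.
A packing using 10 hosts:
  host 1: 320 = 320
  host 2: 320 = 320
  host 3: 260 = 260
  host 4: 260 = 260
  host 5: 250 = 250
  host 6: 230 + 110 = 340
  host 7: 180 + 160 = 340
  host 8: 160 + 160 = 320
  host 9: 160 + 150 = 310
  host 10: 100 = 100
No arrangement into 9 hosts stays within capacity, so 10 is optimal.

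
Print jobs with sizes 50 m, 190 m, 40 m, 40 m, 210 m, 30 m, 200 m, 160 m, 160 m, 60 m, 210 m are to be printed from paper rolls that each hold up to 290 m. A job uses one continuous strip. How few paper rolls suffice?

Total = 210 + 210 + 200 + 190 + 160 + 160 + 60 + 50 + 40 + 40 + 30 = 1350 m.
Lower bound: ⌈1350/290⌉ = 5 paper rolls.
Also, 6 print jobs each exceed 145 m, and no two of those can share a roll, so at least 6 paper rolls are needed.
A packing using 6 paper rolls:
  roll 1: 210 + 60 = 270
  roll 2: 210 + 50 + 30 = 290
  roll 3: 200 + 40 + 40 = 280
  roll 4: 190 = 190
  roll 5: 160 = 160
  roll 6: 160 = 160
This matches the lower bound, so 6 is optimal.

6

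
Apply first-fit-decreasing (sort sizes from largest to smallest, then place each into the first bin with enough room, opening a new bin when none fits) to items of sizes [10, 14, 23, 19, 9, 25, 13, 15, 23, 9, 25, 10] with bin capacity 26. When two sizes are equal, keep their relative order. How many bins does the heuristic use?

9

Sorted descending: 25, 25, 23, 23, 19, 15, 14, 13, 10, 10, 9, 9.
  25 → bin 1 (new)  [load 25/26]
  25 → bin 2 (new)  [load 25/26]
  23 → bin 3 (new)  [load 23/26]
  23 → bin 4 (new)  [load 23/26]
  19 → bin 5 (new)  [load 19/26]
  15 → bin 6 (new)  [load 15/26]
  14 → bin 7 (new)  [load 14/26]
  13 → bin 8 (new)  [load 13/26]
  10 → bin 6  [load 25/26]
  10 → bin 7  [load 24/26]
  9 → bin 8  [load 22/26]
  9 → bin 9 (new)  [load 9/26]
9 bins opened.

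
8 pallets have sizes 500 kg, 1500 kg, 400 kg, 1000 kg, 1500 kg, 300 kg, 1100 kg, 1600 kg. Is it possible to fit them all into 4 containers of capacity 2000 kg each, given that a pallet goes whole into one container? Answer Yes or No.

Total = 7900 kg; ⌈7900/2000⌉ = 4.
The bound of 4 does not rule out 4, but exhaustive search shows no assignment into 4 containers of capacity 2000 kg exists — the minimum is 5.

No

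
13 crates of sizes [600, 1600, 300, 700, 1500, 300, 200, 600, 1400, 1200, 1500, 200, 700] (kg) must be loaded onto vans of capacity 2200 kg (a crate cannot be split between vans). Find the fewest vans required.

5

Total = 1600 + 1500 + 1500 + 1400 + 1200 + 700 + 700 + 600 + 600 + 300 + 300 + 200 + 200 = 10800 kg.
Lower bound: ⌈10800/2200⌉ = 5 vans.
A packing using 5 vans:
  van 1: 1600 + 600 = 2200
  van 2: 1500 + 700 = 2200
  van 3: 1500 + 700 = 2200
  van 4: 1400 + 600 + 200 = 2200
  van 5: 1200 + 300 + 300 + 200 = 2000
This matches the lower bound, so 5 is optimal.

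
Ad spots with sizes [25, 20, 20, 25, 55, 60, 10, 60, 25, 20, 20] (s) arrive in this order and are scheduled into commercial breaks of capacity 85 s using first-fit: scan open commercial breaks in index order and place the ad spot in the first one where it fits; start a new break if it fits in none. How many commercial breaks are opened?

5

  25 → break 1 (new)  [load 25/85]
  20 → break 1  [load 45/85]
  20 → break 1  [load 65/85]
  25 → break 2 (new)  [load 25/85]
  55 → break 2  [load 80/85]
  60 → break 3 (new)  [load 60/85]
  10 → break 1  [load 75/85]
  60 → break 4 (new)  [load 60/85]
  25 → break 3  [load 85/85]
  20 → break 4  [load 80/85]
  20 → break 5 (new)  [load 20/85]
5 commercial breaks opened.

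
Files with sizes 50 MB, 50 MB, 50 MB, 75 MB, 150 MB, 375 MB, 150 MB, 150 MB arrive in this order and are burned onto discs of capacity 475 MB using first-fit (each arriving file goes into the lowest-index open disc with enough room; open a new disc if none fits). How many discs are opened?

3

  50 → disc 1 (new)  [load 50/475]
  50 → disc 1  [load 100/475]
  50 → disc 1  [load 150/475]
  75 → disc 1  [load 225/475]
  150 → disc 1  [load 375/475]
  375 → disc 2 (new)  [load 375/475]
  150 → disc 3 (new)  [load 150/475]
  150 → disc 3  [load 300/475]
3 discs opened.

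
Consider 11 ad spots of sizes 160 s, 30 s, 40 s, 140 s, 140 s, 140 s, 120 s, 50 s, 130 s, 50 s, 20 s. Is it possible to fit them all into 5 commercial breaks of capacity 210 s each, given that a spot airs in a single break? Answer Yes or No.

Total = 1020 s; ⌈1020/210⌉ = 5.
6 ad spots each exceed half the capacity and cannot share a break, forcing at least 6 commercial breaks.
At least 6 commercial breaks are required, but only 5 are allowed.

No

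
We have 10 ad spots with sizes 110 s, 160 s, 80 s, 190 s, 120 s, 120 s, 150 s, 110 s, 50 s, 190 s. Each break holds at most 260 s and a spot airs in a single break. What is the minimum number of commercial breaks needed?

Total = 190 + 190 + 160 + 150 + 120 + 120 + 110 + 110 + 80 + 50 = 1280 s.
Lower bound: ⌈1280/260⌉ = 5 commercial breaks.
A packing using 6 commercial breaks:
  break 1: 190 + 50 = 240
  break 2: 190 = 190
  break 3: 160 + 80 = 240
  break 4: 150 + 110 = 260
  break 5: 120 + 120 = 240
  break 6: 110 = 110
No arrangement into 5 commercial breaks stays within capacity, so 6 is optimal.

6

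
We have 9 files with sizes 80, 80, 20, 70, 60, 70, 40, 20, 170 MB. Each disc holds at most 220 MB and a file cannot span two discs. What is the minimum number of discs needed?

3

Total = 170 + 80 + 80 + 70 + 70 + 60 + 40 + 20 + 20 = 610 MB.
Lower bound: ⌈610/220⌉ = 3 discs.
A packing using 3 discs:
  disc 1: 170 + 40 = 210
  disc 2: 80 + 80 + 60 = 220
  disc 3: 70 + 70 + 20 + 20 = 180
This matches the lower bound, so 3 is optimal.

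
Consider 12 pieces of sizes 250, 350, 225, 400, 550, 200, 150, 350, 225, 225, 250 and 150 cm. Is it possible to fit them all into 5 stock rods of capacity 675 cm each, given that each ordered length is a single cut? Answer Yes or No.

Total = 3325 cm; ⌈3325/675⌉ = 5.
The bound of 5 does not rule out 5, but exhaustive search shows no assignment into 5 stock rods of capacity 675 cm exists — the minimum is 6.

No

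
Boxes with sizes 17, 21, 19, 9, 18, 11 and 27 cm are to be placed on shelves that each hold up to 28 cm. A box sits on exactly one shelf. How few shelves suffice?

5

Total = 27 + 21 + 19 + 18 + 17 + 11 + 9 = 122 cm.
Lower bound: ⌈122/28⌉ = 5 shelves.
A packing using 5 shelves:
  shelf 1: 27 = 27
  shelf 2: 21 = 21
  shelf 3: 19 + 9 = 28
  shelf 4: 18 = 18
  shelf 5: 17 + 11 = 28
This matches the lower bound, so 5 is optimal.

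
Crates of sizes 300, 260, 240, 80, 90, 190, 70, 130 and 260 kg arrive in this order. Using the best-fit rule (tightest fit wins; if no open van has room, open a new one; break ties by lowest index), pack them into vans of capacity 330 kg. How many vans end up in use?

6

  300 → van 1 (new)  [load 300/330]
  260 → van 2 (new)  [load 260/330]
  240 → van 3 (new)  [load 240/330]
  80 → van 3  [load 320/330]
  90 → van 4 (new)  [load 90/330]
  190 → van 4  [load 280/330]
  70 → van 2  [load 330/330]
  130 → van 5 (new)  [load 130/330]
  260 → van 6 (new)  [load 260/330]
6 vans opened.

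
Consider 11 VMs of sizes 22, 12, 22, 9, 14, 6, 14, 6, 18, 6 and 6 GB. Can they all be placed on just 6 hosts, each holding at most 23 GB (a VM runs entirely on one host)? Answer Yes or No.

Total = 135 GB; ⌈135/23⌉ = 6.
The bound of 6 does not rule out 6, but exhaustive search shows no assignment into 6 hosts of capacity 23 GB exists — the minimum is 7.

No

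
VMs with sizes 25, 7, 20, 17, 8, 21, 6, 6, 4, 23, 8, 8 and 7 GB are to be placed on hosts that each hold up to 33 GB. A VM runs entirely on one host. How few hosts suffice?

5

Total = 25 + 23 + 21 + 20 + 17 + 8 + 8 + 8 + 7 + 7 + 6 + 6 + 4 = 160 GB.
Lower bound: ⌈160/33⌉ = 5 hosts.
A packing using 5 hosts:
  host 1: 25 + 8 = 33
  host 2: 23 + 8 = 31
  host 3: 21 + 8 + 4 = 33
  host 4: 20 + 7 + 6 = 33
  host 5: 17 + 7 + 6 = 30
This matches the lower bound, so 5 is optimal.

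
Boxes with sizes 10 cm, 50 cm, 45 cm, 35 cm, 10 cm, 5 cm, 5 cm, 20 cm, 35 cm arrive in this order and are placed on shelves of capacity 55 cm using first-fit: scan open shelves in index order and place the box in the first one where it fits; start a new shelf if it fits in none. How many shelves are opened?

  10 → shelf 1 (new)  [load 10/55]
  50 → shelf 2 (new)  [load 50/55]
  45 → shelf 1  [load 55/55]
  35 → shelf 3 (new)  [load 35/55]
  10 → shelf 3  [load 45/55]
  5 → shelf 2  [load 55/55]
  5 → shelf 3  [load 50/55]
  20 → shelf 4 (new)  [load 20/55]
  35 → shelf 4  [load 55/55]
4 shelves opened.

4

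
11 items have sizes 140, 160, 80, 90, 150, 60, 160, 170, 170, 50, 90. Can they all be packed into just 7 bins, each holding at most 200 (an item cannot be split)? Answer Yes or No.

No

Total = 1320; ⌈1320/200⌉ = 7.
The bound of 7 does not rule out 7, but exhaustive search shows no assignment into 7 bins of capacity 200 exists — the minimum is 8.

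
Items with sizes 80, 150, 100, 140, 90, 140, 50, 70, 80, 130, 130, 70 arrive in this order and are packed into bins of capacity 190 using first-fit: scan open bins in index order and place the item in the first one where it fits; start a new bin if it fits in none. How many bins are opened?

8

  80 → bin 1 (new)  [load 80/190]
  150 → bin 2 (new)  [load 150/190]
  100 → bin 1  [load 180/190]
  140 → bin 3 (new)  [load 140/190]
  90 → bin 4 (new)  [load 90/190]
  140 → bin 5 (new)  [load 140/190]
  50 → bin 3  [load 190/190]
  70 → bin 4  [load 160/190]
  80 → bin 6 (new)  [load 80/190]
  130 → bin 7 (new)  [load 130/190]
  130 → bin 8 (new)  [load 130/190]
  70 → bin 6  [load 150/190]
8 bins opened.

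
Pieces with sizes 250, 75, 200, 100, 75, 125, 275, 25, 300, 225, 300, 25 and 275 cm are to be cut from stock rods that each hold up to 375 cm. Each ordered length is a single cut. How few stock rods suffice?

7

Total = 300 + 300 + 275 + 275 + 250 + 225 + 200 + 125 + 100 + 75 + 75 + 25 + 25 = 2250 cm.
Lower bound: ⌈2250/375⌉ = 6 stock rods.
Also, 7 pieces each exceed 375/2 cm, and no two of those can share a stock rod, so at least 7 stock rods are needed.
A packing using 7 stock rods:
  stock rod 1: 300 + 75 = 375
  stock rod 2: 300 + 75 = 375
  stock rod 3: 275 + 100 = 375
  stock rod 4: 275 + 25 + 25 = 325
  stock rod 5: 250 + 125 = 375
  stock rod 6: 225 = 225
  stock rod 7: 200 = 200
This matches the lower bound, so 7 is optimal.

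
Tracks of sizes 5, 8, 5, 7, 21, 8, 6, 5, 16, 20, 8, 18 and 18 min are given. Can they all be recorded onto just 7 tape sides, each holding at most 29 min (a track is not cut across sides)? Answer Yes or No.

Yes

A valid assignment using 6 tape sides:
  side 1: 21 + 8 = 29
  side 2: 20 + 8 = 28
  side 3: 18 + 8 = 26
  side 4: 18 + 7 = 25
  side 5: 16 + 6 + 5 = 27
  side 6: 5 + 5 = 10
That uses only 6 ≤ 7, so 7 tape sides are enough.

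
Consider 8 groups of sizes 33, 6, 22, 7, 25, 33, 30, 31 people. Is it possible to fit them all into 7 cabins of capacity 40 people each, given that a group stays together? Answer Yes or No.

Yes

A valid assignment using 6 cabins:
  cabin 1: 33 + 7 = 40
  cabin 2: 33 + 6 = 39
  cabin 3: 31 = 31
  cabin 4: 30 = 30
  cabin 5: 25 = 25
  cabin 6: 22 = 22
That uses only 6 ≤ 7, so 7 cabins are enough.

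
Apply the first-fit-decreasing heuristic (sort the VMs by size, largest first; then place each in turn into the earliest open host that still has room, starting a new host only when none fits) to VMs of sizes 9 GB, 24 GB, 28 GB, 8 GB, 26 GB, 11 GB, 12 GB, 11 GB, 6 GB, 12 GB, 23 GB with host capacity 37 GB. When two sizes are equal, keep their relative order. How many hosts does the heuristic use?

5

Sorted descending: 28, 26, 24, 23, 12, 12, 11, 11, 9, 8, 6.
  28 → host 1 (new)  [load 28/37]
  26 → host 2 (new)  [load 26/37]
  24 → host 3 (new)  [load 24/37]
  23 → host 4 (new)  [load 23/37]
  12 → host 3  [load 36/37]
  12 → host 4  [load 35/37]
  11 → host 2  [load 37/37]
  11 → host 5 (new)  [load 11/37]
  9 → host 1  [load 37/37]
  8 → host 5  [load 19/37]
  6 → host 5  [load 25/37]
5 hosts opened.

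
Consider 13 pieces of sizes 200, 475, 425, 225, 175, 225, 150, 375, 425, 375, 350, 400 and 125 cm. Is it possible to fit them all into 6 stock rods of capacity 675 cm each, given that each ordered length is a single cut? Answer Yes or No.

Total = 3925 cm; ⌈3925/675⌉ = 6.
7 pieces each exceed half the capacity and cannot share a stock rod, forcing at least 7 stock rods.
At least 7 stock rods are required, but only 6 are allowed.

No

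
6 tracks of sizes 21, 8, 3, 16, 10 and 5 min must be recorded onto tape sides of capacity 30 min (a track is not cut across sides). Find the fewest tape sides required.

Total = 21 + 16 + 10 + 8 + 5 + 3 = 63 min.
Lower bound: ⌈63/30⌉ = 3 tape sides.
A packing using 3 tape sides:
  side 1: 21 + 8 = 29
  side 2: 16 + 10 + 3 = 29
  side 3: 5 = 5
This matches the lower bound, so 3 is optimal.

3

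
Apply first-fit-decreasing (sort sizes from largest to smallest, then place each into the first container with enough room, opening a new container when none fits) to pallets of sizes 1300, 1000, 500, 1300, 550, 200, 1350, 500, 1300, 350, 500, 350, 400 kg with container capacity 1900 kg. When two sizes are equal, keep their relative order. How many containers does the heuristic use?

Sorted descending: 1350, 1300, 1300, 1300, 1000, 550, 500, 500, 500, 400, 350, 350, 200.
  1350 → container 1 (new)  [load 1350/1900]
  1300 → container 2 (new)  [load 1300/1900]
  1300 → container 3 (new)  [load 1300/1900]
  1300 → container 4 (new)  [load 1300/1900]
  1000 → container 5 (new)  [load 1000/1900]
  550 → container 1  [load 1900/1900]
  500 → container 2  [load 1800/1900]
  500 → container 3  [load 1800/1900]
  500 → container 4  [load 1800/1900]
  400 → container 5  [load 1400/1900]
  350 → container 5  [load 1750/1900]
  350 → container 6 (new)  [load 350/1900]
  200 → container 6  [load 550/1900]
6 containers opened.

6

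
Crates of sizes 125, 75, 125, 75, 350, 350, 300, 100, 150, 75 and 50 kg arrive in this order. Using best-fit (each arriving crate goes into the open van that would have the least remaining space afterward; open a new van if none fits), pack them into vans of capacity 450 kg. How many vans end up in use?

  125 → van 1 (new)  [load 125/450]
  75 → van 1  [load 200/450]
  125 → van 1  [load 325/450]
  75 → van 1  [load 400/450]
  350 → van 2 (new)  [load 350/450]
  350 → van 3 (new)  [load 350/450]
  300 → van 4 (new)  [load 300/450]
  100 → van 2  [load 450/450]
  150 → van 4  [load 450/450]
  75 → van 3  [load 425/450]
  50 → van 1  [load 450/450]
4 vans opened.

4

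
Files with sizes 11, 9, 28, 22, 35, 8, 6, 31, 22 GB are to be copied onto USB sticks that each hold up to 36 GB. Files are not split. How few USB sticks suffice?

6

Total = 35 + 31 + 28 + 22 + 22 + 11 + 9 + 8 + 6 = 172 GB.
Lower bound: ⌈172/36⌉ = 5 USB sticks.
A packing using 6 USB sticks:
  USB stick 1: 35 = 35
  USB stick 2: 31 = 31
  USB stick 3: 28 + 8 = 36
  USB stick 4: 22 + 11 = 33
  USB stick 5: 22 + 9 = 31
  USB stick 6: 6 = 6
No arrangement into 5 USB sticks stays within capacity, so 6 is optimal.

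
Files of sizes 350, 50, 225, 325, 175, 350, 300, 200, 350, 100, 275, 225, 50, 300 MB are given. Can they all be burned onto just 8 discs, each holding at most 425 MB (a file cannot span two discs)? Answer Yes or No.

Total = 3275 MB; ⌈3275/425⌉ = 8.
9 files each exceed half the capacity and cannot share a disc, forcing at least 9 discs.
At least 9 discs are required, but only 8 are allowed.

No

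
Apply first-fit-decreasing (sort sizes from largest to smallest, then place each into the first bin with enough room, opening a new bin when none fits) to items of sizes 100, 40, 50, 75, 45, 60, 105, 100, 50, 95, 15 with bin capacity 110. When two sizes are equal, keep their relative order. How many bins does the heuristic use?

Sorted descending: 105, 100, 100, 95, 75, 60, 50, 50, 45, 40, 15.
  105 → bin 1 (new)  [load 105/110]
  100 → bin 2 (new)  [load 100/110]
  100 → bin 3 (new)  [load 100/110]
  95 → bin 4 (new)  [load 95/110]
  75 → bin 5 (new)  [load 75/110]
  60 → bin 6 (new)  [load 60/110]
  50 → bin 6  [load 110/110]
  50 → bin 7 (new)  [load 50/110]
  45 → bin 7  [load 95/110]
  40 → bin 8 (new)  [load 40/110]
  15 → bin 4  [load 110/110]
8 bins opened.

8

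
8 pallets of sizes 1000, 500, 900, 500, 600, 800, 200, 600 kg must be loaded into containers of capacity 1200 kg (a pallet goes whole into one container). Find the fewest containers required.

5

Total = 1000 + 900 + 800 + 600 + 600 + 500 + 500 + 200 = 5100 kg.
Lower bound: ⌈5100/1200⌉ = 5 containers.
A packing using 5 containers:
  container 1: 1000 + 200 = 1200
  container 2: 900 = 900
  container 3: 800 = 800
  container 4: 600 + 600 = 1200
  container 5: 500 + 500 = 1000
This matches the lower bound, so 5 is optimal.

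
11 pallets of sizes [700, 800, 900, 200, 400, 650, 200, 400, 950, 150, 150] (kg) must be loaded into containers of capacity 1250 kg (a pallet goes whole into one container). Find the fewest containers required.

Total = 950 + 900 + 800 + 700 + 650 + 400 + 400 + 200 + 200 + 150 + 150 = 5500 kg.
Lower bound: ⌈5500/1250⌉ = 5 containers.
A packing using 5 containers:
  container 1: 950 + 200 = 1150
  container 2: 900 + 200 + 150 = 1250
  container 3: 800 + 400 = 1200
  container 4: 700 + 400 + 150 = 1250
  container 5: 650 = 650
This matches the lower bound, so 5 is optimal.

5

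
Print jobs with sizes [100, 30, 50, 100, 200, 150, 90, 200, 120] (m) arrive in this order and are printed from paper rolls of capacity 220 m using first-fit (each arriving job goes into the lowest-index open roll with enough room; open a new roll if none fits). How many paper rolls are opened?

  100 → roll 1 (new)  [load 100/220]
  30 → roll 1  [load 130/220]
  50 → roll 1  [load 180/220]
  100 → roll 2 (new)  [load 100/220]
  200 → roll 3 (new)  [load 200/220]
  150 → roll 4 (new)  [load 150/220]
  90 → roll 2  [load 190/220]
  200 → roll 5 (new)  [load 200/220]
  120 → roll 6 (new)  [load 120/220]
6 paper rolls opened.

6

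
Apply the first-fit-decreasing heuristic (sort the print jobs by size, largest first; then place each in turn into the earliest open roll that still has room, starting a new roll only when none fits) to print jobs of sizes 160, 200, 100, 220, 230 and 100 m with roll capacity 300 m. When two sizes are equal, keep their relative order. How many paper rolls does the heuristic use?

4

Sorted descending: 230, 220, 200, 160, 100, 100.
  230 → roll 1 (new)  [load 230/300]
  220 → roll 2 (new)  [load 220/300]
  200 → roll 3 (new)  [load 200/300]
  160 → roll 4 (new)  [load 160/300]
  100 → roll 3  [load 300/300]
  100 → roll 4  [load 260/300]
4 paper rolls opened.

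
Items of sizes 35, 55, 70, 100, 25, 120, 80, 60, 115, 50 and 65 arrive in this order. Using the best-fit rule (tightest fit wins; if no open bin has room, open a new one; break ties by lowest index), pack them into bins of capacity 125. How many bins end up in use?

  35 → bin 1 (new)  [load 35/125]
  55 → bin 1  [load 90/125]
  70 → bin 2 (new)  [load 70/125]
  100 → bin 3 (new)  [load 100/125]
  25 → bin 3  [load 125/125]
  120 → bin 4 (new)  [load 120/125]
  80 → bin 5 (new)  [load 80/125]
  60 → bin 6 (new)  [load 60/125]
  115 → bin 7 (new)  [load 115/125]
  50 → bin 2  [load 120/125]
  65 → bin 6  [load 125/125]
7 bins opened.

7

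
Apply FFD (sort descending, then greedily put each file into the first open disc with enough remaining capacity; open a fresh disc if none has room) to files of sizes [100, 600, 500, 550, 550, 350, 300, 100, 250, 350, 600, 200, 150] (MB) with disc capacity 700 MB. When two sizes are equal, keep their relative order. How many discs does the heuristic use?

7

Sorted descending: 600, 600, 550, 550, 500, 350, 350, 300, 250, 200, 150, 100, 100.
  600 → disc 1 (new)  [load 600/700]
  600 → disc 2 (new)  [load 600/700]
  550 → disc 3 (new)  [load 550/700]
  550 → disc 4 (new)  [load 550/700]
  500 → disc 5 (new)  [load 500/700]
  350 → disc 6 (new)  [load 350/700]
  350 → disc 6  [load 700/700]
  300 → disc 7 (new)  [load 300/700]
  250 → disc 7  [load 550/700]
  200 → disc 5  [load 700/700]
  150 → disc 3  [load 700/700]
  100 → disc 1  [load 700/700]
  100 → disc 2  [load 700/700]
7 discs opened.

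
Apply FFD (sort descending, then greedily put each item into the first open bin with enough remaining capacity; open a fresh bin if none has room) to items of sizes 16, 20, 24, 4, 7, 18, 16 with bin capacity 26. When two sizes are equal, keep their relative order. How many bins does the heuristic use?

Sorted descending: 24, 20, 18, 16, 16, 7, 4.
  24 → bin 1 (new)  [load 24/26]
  20 → bin 2 (new)  [load 20/26]
  18 → bin 3 (new)  [load 18/26]
  16 → bin 4 (new)  [load 16/26]
  16 → bin 5 (new)  [load 16/26]
  7 → bin 3  [load 25/26]
  4 → bin 2  [load 24/26]
5 bins opened.

5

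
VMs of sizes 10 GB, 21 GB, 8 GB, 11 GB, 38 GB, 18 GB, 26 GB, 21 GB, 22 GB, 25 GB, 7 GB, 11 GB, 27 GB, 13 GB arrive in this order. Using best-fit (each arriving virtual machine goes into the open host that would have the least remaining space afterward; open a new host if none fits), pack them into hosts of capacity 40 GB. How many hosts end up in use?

  10 → host 1 (new)  [load 10/40]
  21 → host 1  [load 31/40]
  8 → host 1  [load 39/40]
  11 → host 2 (new)  [load 11/40]
  38 → host 3 (new)  [load 38/40]
  18 → host 2  [load 29/40]
  26 → host 4 (new)  [load 26/40]
  21 → host 5 (new)  [load 21/40]
  22 → host 6 (new)  [load 22/40]
  25 → host 7 (new)  [load 25/40]
  7 → host 2  [load 36/40]
  11 → host 4  [load 37/40]
  27 → host 8 (new)  [load 27/40]
  13 → host 8  [load 40/40]
8 hosts opened.

8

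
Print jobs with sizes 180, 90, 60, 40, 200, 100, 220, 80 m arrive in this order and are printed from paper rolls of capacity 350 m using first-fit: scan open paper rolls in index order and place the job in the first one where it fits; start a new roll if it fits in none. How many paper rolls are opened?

3

  180 → roll 1 (new)  [load 180/350]
  90 → roll 1  [load 270/350]
  60 → roll 1  [load 330/350]
  40 → roll 2 (new)  [load 40/350]
  200 → roll 2  [load 240/350]
  100 → roll 2  [load 340/350]
  220 → roll 3 (new)  [load 220/350]
  80 → roll 3  [load 300/350]
3 paper rolls opened.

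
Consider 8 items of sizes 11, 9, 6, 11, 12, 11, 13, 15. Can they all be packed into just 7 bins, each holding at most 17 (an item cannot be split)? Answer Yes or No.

Yes

A valid assignment using 7 bins:
  bin 1: 15 = 15
  bin 2: 13 = 13
  bin 3: 12 = 12
  bin 4: 11 + 6 = 17
  bin 5: 11 = 11
  bin 6: 11 = 11
  bin 7: 9 = 9
Every load is within 17, so 7 bins suffice.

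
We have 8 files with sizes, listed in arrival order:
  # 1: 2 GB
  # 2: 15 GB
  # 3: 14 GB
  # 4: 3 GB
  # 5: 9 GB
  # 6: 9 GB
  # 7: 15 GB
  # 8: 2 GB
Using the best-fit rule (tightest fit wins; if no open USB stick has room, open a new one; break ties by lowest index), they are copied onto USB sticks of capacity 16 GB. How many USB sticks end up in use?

5

  2 → USB stick 1 (new)  [load 2/16]
  15 → USB stick 2 (new)  [load 15/16]
  14 → USB stick 1  [load 16/16]
  3 → USB stick 3 (new)  [load 3/16]
  9 → USB stick 3  [load 12/16]
  9 → USB stick 4 (new)  [load 9/16]
  15 → USB stick 5 (new)  [load 15/16]
  2 → USB stick 3  [load 14/16]
5 USB sticks opened.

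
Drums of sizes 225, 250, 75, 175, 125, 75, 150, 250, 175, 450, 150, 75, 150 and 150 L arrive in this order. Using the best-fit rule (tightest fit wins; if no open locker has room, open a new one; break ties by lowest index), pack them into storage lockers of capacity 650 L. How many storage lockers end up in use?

  225 → locker 1 (new)  [load 225/650]
  250 → locker 1  [load 475/650]
  75 → locker 1  [load 550/650]
  175 → locker 2 (new)  [load 175/650]
  125 → locker 2  [load 300/650]
  75 → locker 1  [load 625/650]
  150 → locker 2  [load 450/650]
  250 → locker 3 (new)  [load 250/650]
  175 → locker 2  [load 625/650]
  450 → locker 4 (new)  [load 450/650]
  150 → locker 4  [load 600/650]
  75 → locker 3  [load 325/650]
  150 → locker 3  [load 475/650]
  150 → locker 3  [load 625/650]
4 storage lockers opened.

4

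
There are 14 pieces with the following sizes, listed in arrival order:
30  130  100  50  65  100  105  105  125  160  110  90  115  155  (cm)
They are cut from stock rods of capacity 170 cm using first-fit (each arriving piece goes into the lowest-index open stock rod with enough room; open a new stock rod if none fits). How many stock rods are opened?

11

  30 → stock rod 1 (new)  [load 30/170]
  130 → stock rod 1  [load 160/170]
  100 → stock rod 2 (new)  [load 100/170]
  50 → stock rod 2  [load 150/170]
  65 → stock rod 3 (new)  [load 65/170]
  100 → stock rod 3  [load 165/170]
  105 → stock rod 4 (new)  [load 105/170]
  105 → stock rod 5 (new)  [load 105/170]
  125 → stock rod 6 (new)  [load 125/170]
  160 → stock rod 7 (new)  [load 160/170]
  110 → stock rod 8 (new)  [load 110/170]
  90 → stock rod 9 (new)  [load 90/170]
  115 → stock rod 10 (new)  [load 115/170]
  155 → stock rod 11 (new)  [load 155/170]
11 stock rods opened.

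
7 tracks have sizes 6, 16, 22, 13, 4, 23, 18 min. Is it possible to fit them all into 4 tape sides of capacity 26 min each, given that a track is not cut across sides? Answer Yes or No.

Total = 102 min; ⌈102/26⌉ = 4.
The bound of 4 does not rule out 4, but exhaustive search shows no assignment into 4 tape sides of capacity 26 min exists — the minimum is 5.

No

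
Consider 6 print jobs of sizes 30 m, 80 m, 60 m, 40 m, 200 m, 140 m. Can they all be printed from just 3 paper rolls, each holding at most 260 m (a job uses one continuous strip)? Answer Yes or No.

A valid assignment using 3 paper rolls:
  roll 1: 200 + 60 = 260
  roll 2: 140 + 80 + 40 = 260
  roll 3: 30 = 30
Every load is within 260 m, so 3 paper rolls suffice.

Yes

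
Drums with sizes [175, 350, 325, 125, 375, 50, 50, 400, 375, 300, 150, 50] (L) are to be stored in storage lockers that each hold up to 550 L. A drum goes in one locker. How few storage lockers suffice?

Total = 400 + 375 + 375 + 350 + 325 + 300 + 175 + 150 + 125 + 50 + 50 + 50 = 2725 L.
Lower bound: ⌈2725/550⌉ = 5 storage lockers.
Also, 6 drums each exceed 275 L, and no two of those can share a locker, so at least 6 storage lockers are needed.
A packing using 6 storage lockers:
  locker 1: 400 + 150 = 550
  locker 2: 375 + 175 = 550
  locker 3: 375 + 125 + 50 = 550
  locker 4: 350 + 50 + 50 = 450
  locker 5: 325 = 325
  locker 6: 300 = 300
This matches the lower bound, so 6 is optimal.

6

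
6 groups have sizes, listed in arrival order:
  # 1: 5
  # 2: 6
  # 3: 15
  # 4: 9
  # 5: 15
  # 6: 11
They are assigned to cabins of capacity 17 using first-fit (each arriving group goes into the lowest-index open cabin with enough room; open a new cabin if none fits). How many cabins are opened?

5

  5 → cabin 1 (new)  [load 5/17]
  6 → cabin 1  [load 11/17]
  15 → cabin 2 (new)  [load 15/17]
  9 → cabin 3 (new)  [load 9/17]
  15 → cabin 4 (new)  [load 15/17]
  11 → cabin 5 (new)  [load 11/17]
5 cabins opened.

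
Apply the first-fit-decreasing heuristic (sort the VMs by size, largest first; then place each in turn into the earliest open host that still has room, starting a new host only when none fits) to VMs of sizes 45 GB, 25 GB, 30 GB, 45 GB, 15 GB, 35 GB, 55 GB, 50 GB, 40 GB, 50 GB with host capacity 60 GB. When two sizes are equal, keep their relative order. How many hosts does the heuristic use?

Sorted descending: 55, 50, 50, 45, 45, 40, 35, 30, 25, 15.
  55 → host 1 (new)  [load 55/60]
  50 → host 2 (new)  [load 50/60]
  50 → host 3 (new)  [load 50/60]
  45 → host 4 (new)  [load 45/60]
  45 → host 5 (new)  [load 45/60]
  40 → host 6 (new)  [load 40/60]
  35 → host 7 (new)  [load 35/60]
  30 → host 8 (new)  [load 30/60]
  25 → host 7  [load 60/60]
  15 → host 4  [load 60/60]
8 hosts opened.

8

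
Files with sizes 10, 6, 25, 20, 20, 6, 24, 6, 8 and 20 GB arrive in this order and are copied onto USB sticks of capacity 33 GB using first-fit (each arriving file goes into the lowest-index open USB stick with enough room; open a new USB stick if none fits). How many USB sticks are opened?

6

  10 → USB stick 1 (new)  [load 10/33]
  6 → USB stick 1  [load 16/33]
  25 → USB stick 2 (new)  [load 25/33]
  20 → USB stick 3 (new)  [load 20/33]
  20 → USB stick 4 (new)  [load 20/33]
  6 → USB stick 1  [load 22/33]
  24 → USB stick 5 (new)  [load 24/33]
  6 → USB stick 1  [load 28/33]
  8 → USB stick 2  [load 33/33]
  20 → USB stick 6 (new)  [load 20/33]
6 USB sticks opened.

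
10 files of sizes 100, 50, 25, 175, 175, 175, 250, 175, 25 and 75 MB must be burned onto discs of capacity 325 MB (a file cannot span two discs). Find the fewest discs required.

Total = 250 + 175 + 175 + 175 + 175 + 100 + 75 + 50 + 25 + 25 = 1225 MB.
Lower bound: ⌈1225/325⌉ = 4 discs.
Also, 5 files each exceed 325/2 MB, and no two of those can share a disc, so at least 5 discs are needed.
A packing using 5 discs:
  disc 1: 250 + 75 = 325
  disc 2: 175 + 100 + 50 = 325
  disc 3: 175 + 25 + 25 = 225
  disc 4: 175 = 175
  disc 5: 175 = 175
This matches the lower bound, so 5 is optimal.

5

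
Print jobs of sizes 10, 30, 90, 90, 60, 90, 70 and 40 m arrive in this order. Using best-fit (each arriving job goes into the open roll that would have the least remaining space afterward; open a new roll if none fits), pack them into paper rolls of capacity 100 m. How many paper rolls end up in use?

6

  10 → roll 1 (new)  [load 10/100]
  30 → roll 1  [load 40/100]
  90 → roll 2 (new)  [load 90/100]
  90 → roll 3 (new)  [load 90/100]
  60 → roll 1  [load 100/100]
  90 → roll 4 (new)  [load 90/100]
  70 → roll 5 (new)  [load 70/100]
  40 → roll 6 (new)  [load 40/100]
6 paper rolls opened.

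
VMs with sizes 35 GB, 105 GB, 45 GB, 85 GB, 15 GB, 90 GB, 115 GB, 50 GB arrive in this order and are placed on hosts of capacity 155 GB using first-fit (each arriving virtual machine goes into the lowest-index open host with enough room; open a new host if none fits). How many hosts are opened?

  35 → host 1 (new)  [load 35/155]
  105 → host 1  [load 140/155]
  45 → host 2 (new)  [load 45/155]
  85 → host 2  [load 130/155]
  15 → host 1  [load 155/155]
  90 → host 3 (new)  [load 90/155]
  115 → host 4 (new)  [load 115/155]
  50 → host 3  [load 140/155]
4 hosts opened.

4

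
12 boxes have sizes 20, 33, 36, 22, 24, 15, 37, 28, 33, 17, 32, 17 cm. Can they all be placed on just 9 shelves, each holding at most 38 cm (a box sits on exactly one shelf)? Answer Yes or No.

Total = 314 cm; ⌈314/38⌉ = 9.
The bound of 9 does not rule out 9, but exhaustive search shows no assignment into 9 shelves of capacity 38 cm exists — the minimum is 10.

No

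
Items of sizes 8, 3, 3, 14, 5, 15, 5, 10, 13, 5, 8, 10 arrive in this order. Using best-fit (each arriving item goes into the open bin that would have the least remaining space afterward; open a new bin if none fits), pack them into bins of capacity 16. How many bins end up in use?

  8 → bin 1 (new)  [load 8/16]
  3 → bin 1  [load 11/16]
  3 → bin 1  [load 14/16]
  14 → bin 2 (new)  [load 14/16]
  5 → bin 3 (new)  [load 5/16]
  15 → bin 4 (new)  [load 15/16]
  5 → bin 3  [load 10/16]
  10 → bin 5 (new)  [load 10/16]
  13 → bin 6 (new)  [load 13/16]
  5 → bin 3  [load 15/16]
  8 → bin 7 (new)  [load 8/16]
  10 → bin 8 (new)  [load 10/16]
8 bins opened.

8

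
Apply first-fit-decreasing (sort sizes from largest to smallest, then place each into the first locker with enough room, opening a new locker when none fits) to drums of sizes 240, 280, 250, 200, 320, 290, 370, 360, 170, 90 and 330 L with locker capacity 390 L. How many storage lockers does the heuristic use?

9

Sorted descending: 370, 360, 330, 320, 290, 280, 250, 240, 200, 170, 90.
  370 → locker 1 (new)  [load 370/390]
  360 → locker 2 (new)  [load 360/390]
  330 → locker 3 (new)  [load 330/390]
  320 → locker 4 (new)  [load 320/390]
  290 → locker 5 (new)  [load 290/390]
  280 → locker 6 (new)  [load 280/390]
  250 → locker 7 (new)  [load 250/390]
  240 → locker 8 (new)  [load 240/390]
  200 → locker 9 (new)  [load 200/390]
  170 → locker 9  [load 370/390]
  90 → locker 5  [load 380/390]
9 storage lockers opened.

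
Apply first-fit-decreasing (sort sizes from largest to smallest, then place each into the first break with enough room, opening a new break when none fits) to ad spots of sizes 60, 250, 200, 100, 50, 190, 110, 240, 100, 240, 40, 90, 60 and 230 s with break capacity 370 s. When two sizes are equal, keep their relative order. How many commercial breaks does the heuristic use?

Sorted descending: 250, 240, 240, 230, 200, 190, 110, 100, 100, 90, 60, 60, 50, 40.
  250 → break 1 (new)  [load 250/370]
  240 → break 2 (new)  [load 240/370]
  240 → break 3 (new)  [load 240/370]
  230 → break 4 (new)  [load 230/370]
  200 → break 5 (new)  [load 200/370]
  190 → break 6 (new)  [load 190/370]
  110 → break 1  [load 360/370]
  100 → break 2  [load 340/370]
  100 → break 3  [load 340/370]
  90 → break 4  [load 320/370]
  60 → break 5  [load 260/370]
  60 → break 5  [load 320/370]
  50 → break 4  [load 370/370]
  40 → break 5  [load 360/370]
6 commercial breaks opened.

6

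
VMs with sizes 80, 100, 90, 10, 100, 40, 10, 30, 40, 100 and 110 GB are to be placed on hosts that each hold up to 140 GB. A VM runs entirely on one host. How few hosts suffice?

Total = 110 + 100 + 100 + 100 + 90 + 80 + 40 + 40 + 30 + 10 + 10 = 710 GB.
Lower bound: ⌈710/140⌉ = 6 hosts.
A packing using 6 hosts:
  host 1: 110 + 30 = 140
  host 2: 100 + 40 = 140
  host 3: 100 + 40 = 140
  host 4: 100 + 10 + 10 = 120
  host 5: 90 = 90
  host 6: 80 = 80
This matches the lower bound, so 6 is optimal.

6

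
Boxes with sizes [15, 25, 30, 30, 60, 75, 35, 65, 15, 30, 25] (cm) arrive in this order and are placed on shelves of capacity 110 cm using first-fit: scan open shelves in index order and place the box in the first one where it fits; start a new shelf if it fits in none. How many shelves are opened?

4

  15 → shelf 1 (new)  [load 15/110]
  25 → shelf 1  [load 40/110]
  30 → shelf 1  [load 70/110]
  30 → shelf 1  [load 100/110]
  60 → shelf 2 (new)  [load 60/110]
  75 → shelf 3 (new)  [load 75/110]
  35 → shelf 2  [load 95/110]
  65 → shelf 4 (new)  [load 65/110]
  15 → shelf 2  [load 110/110]
  30 → shelf 3  [load 105/110]
  25 → shelf 4  [load 90/110]
4 shelves opened.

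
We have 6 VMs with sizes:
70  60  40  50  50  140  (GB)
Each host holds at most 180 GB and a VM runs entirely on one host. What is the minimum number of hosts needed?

Total = 140 + 70 + 60 + 50 + 50 + 40 = 410 GB.
Lower bound: ⌈410/180⌉ = 3 hosts.
A packing using 3 hosts:
  host 1: 140 + 40 = 180
  host 2: 70 + 60 + 50 = 180
  host 3: 50 = 50
This matches the lower bound, so 3 is optimal.

3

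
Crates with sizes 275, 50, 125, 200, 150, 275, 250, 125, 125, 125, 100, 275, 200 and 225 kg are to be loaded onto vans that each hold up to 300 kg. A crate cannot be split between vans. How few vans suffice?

10

Total = 275 + 275 + 275 + 250 + 225 + 200 + 200 + 150 + 125 + 125 + 125 + 125 + 100 + 50 = 2500 kg.
Lower bound: ⌈2500/300⌉ = 9 vans.
A packing using 10 vans:
  van 1: 275 = 275
  van 2: 275 = 275
  van 3: 275 = 275
  van 4: 250 + 50 = 300
  van 5: 225 = 225
  van 6: 200 + 100 = 300
  van 7: 200 = 200
  van 8: 150 + 125 = 275
  van 9: 125 + 125 = 250
  van 10: 125 = 125
No arrangement into 9 vans stays within capacity, so 10 is optimal.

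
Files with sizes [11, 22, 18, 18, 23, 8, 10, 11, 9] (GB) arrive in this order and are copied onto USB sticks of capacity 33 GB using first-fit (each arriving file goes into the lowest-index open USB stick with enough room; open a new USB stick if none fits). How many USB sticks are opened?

5

  11 → USB stick 1 (new)  [load 11/33]
  22 → USB stick 1  [load 33/33]
  18 → USB stick 2 (new)  [load 18/33]
  18 → USB stick 3 (new)  [load 18/33]
  23 → USB stick 4 (new)  [load 23/33]
  8 → USB stick 2  [load 26/33]
  10 → USB stick 3  [load 28/33]
  11 → USB stick 5 (new)  [load 11/33]
  9 → USB stick 4  [load 32/33]
5 USB sticks opened.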